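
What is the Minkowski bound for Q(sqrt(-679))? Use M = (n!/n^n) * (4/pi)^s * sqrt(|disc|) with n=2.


d = -679, d mod 4 = 1, so disc(K) = d = -679; |disc(K)| = 679
Imaginary quadratic field, so n = 2, s = r2 = 1, r1 = 0
M = (n!/n^n) * (4/pi)^s * sqrt(|disc(K)|) = (2!/2^2) * (4/pi)^1 * sqrt(679)
= 0.5 * 1.273240 * 26.057628
= 16.5888

16.5888


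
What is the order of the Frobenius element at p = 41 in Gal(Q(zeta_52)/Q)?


The Frobenius at p in Gal(Q(zeta_n)/Q) = (Z/nZ)* is the class of p, so its order is ord_52(41), the smallest k >= 1 with 41^k = 1 mod 52.
n = 52 = 2^2 * 13, phi(52) = 24; the order divides phi(n).
Divisors of 24: 1, 2, 3, 4, 6, 8, 12, 24
Repeated squaring mod 52: 41^1 = 41, 41^2 = 17, 41^4 = 29, 41^8 = 9, 41^16 = 29
Test divisors in increasing order:
  k=1: 41^1 = 41 mod 52
  k=2: 41^2 = 17 mod 52
  k=3: 41^3 = 17 * 41 = 21 mod 52
  k=4: 41^4 = 29 mod 52
  k=6: 41^6 = 29 * 17 = 25 mod 52
  k=8: 41^8 = 9 mod 52
  k=12: 41^12 = 9 * 29 = 1 mod 52  <- first divisor giving 1
Order = 12

12


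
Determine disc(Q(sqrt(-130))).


For K = Q(sqrt(d)) with d squarefree: disc(K) = d if d = 1 mod 4, and disc(K) = 4d if d = 2 or 3 mod 4.
Here d = -130, and d mod 4 = 2.
d = 2 mod 4, not 1 (O_K = Z[sqrt(d)]), so disc(K) = 4d = 4 * (-130) = -520

-520


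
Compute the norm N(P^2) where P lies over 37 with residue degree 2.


N(P^a) = p^(a*f)
= 37^(2*2)
= 37^4
= 1874161

1874161


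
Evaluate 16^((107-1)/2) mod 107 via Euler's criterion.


p = 107 is prime and the exponent is (p-1)/2 = 53, so by Euler's criterion 16^53 = (16/107) = +1 or -1 mod 107.
Compute by square-and-multiply:
  53 = 32 + 16 + 4 + 1 (binary 110101)
  Repeated squaring mod 107: 16^1 = 16, 16^2 = 42, 16^4 = 52, 16^8 = 29, 16^16 = 92, 16^32 = 11
  16^53 = 16^32 * 16^16 * 16^4 * 16^1 = 11 * 92 * 52 * 16 mod 107
    11 * 92 = 1012 = 49 mod 107
    49 * 52 = 2548 = 87 mod 107
    87 * 16 = 1392 = 1 mod 107
  16^53 = 1 mod 107
Result 1: 16 is a quadratic residue mod 107.
16^53 mod 107 = 1

1


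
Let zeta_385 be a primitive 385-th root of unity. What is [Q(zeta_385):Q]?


The degree equals Euler's totient phi(385).
385 = 5 * 7 * 11
phi(385) = 240

240


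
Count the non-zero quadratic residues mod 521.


For prime p, the number of non-zero quadratic residues is (p-1)/2.
= (521-1)/2
= 260

260


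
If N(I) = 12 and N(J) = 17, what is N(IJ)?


N(IJ) = N(I) * N(J)
= 12 * 17
= 204

204


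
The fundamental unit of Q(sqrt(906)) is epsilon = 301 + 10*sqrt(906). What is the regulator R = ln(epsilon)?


epsilon = 301 + 10*sqrt(906)
= 601.9983
R = ln(601.9983)
= 6.4003

6.4003


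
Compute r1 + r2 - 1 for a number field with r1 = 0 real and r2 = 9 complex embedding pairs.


By Dirichlet's unit theorem:
rank = r1 + r2 - 1
= 0 + 9 - 1
= 8

8


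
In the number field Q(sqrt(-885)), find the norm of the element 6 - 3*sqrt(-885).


N(a + b*sqrt(d)) = a^2 - d*b^2
= (6)^2 - (-885)*(-3)^2
= 36 + 7965
= 8001

8001


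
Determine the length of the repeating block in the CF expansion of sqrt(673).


Run the CF algorithm for sqrt(673).
a_0 = floor(sqrt(673)) = 25; set m_0=0, q_0=1.
Recurrence: m' = q*a - m,  q' = (d - m'^2)/q,  a' = floor((a_0 + m')/q').
  step 1: m=25, q=48, a=1
  step 2: m=23, q=3, a=16
  step 3: m=25, q=16, a=3
  step 4: m=23, q=9, a=5
  step 5: m=22, q=21, a=2
  step 6: m=20, q=13, a=3
  step 7: m=19, q=24, a=1
  step 8: m=5, q=27, a=1
  step 9: m=22, q=7, a=6
  step 10: m=20, q=39, a=1
  step 11: m=19, q=8, a=5
  step 12: m=21, q=29, a=1
  step 13: m=8, q=21, a=1
  step 14: m=13, q=24, a=1
  step 15: m=11, q=23, a=1
  step 16: m=12, q=23, a=1
  step 17: m=11, q=24, a=1
  step 18: m=13, q=21, a=1
  step 19: m=8, q=29, a=1
  step 20: m=21, q=8, a=5
  step 21: m=19, q=39, a=1
  step 22: m=20, q=7, a=6
  step 23: m=22, q=27, a=1
  step 24: m=5, q=24, a=1
  step 25: m=19, q=13, a=3
  step 26: m=20, q=21, a=2
  step 27: m=22, q=9, a=5
  step 28: m=23, q=16, a=3
  step 29: m=25, q=3, a=16
  step 30: m=23, q=48, a=1
  step 31: m=25, q=1, a=50
a_31 = 2*a_0 = 50, so the period closes here.
sqrt(673) = [25; 1, 16, 3, 5, 2, 3, 1, 1, 6, 1, 5, 1, 1, 1, 1, 1, 1, 1, 1, 5, 1, 6, 1, 1, 3, 2, 5, 3, 16, 1, 50]
Period length = 31

31


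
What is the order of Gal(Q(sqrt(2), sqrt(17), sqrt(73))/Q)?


The 3 square roots of distinct primes are multiplicatively independent over Q,
so [K:Q] = 2^3 and Gal(K/Q) is isomorphic to (Z/2Z)^3.
|Gal| = 2^3 = 8

8


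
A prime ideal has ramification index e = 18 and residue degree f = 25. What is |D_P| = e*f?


|D_P| = e * f
= 18 * 25
= 450

450


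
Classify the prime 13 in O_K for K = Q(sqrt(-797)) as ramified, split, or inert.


K = Q(sqrt(-797)). Since d mod 4 = 3, disc(K) = -3188.
Check p | disc: -3188 mod 13 = 10.
p does not divide disc. Compute Legendre symbol (d/p):
9^((13-1)/2) mod 13 = 1
(d/p) = 1, so p splits: (p) = P*P' with e=1, f=1, g=2.
Therefore p is split.

split


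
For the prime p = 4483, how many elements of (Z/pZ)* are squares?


For prime p, the number of non-zero quadratic residues is (p-1)/2.
= (4483-1)/2
= 2241

2241


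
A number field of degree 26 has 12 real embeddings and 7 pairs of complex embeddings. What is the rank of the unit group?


By Dirichlet's unit theorem:
rank = r1 + r2 - 1
= 12 + 7 - 1
= 18

18


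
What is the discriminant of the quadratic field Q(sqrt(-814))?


For K = Q(sqrt(d)) with d squarefree: disc(K) = d if d = 1 mod 4, and disc(K) = 4d if d = 2 or 3 mod 4.
Here d = -814, and d mod 4 = 2.
d = 2 mod 4, not 1 (O_K = Z[sqrt(d)]), so disc(K) = 4d = 4 * (-814) = -3256

-3256


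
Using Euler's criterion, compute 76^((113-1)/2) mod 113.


p = 113 is prime and the exponent is (p-1)/2 = 56, so by Euler's criterion 76^56 = (76/113) = +1 or -1 mod 113.
Compute by square-and-multiply:
  56 = 32 + 16 + 8 (binary 111000)
  Repeated squaring mod 113: 76^1 = 76, 76^2 = 13, 76^4 = 56, 76^8 = 85, 76^16 = 106, 76^32 = 49
  76^56 = 76^32 * 76^16 * 76^8 = 49 * 106 * 85 mod 113
    49 * 106 = 5194 = 109 mod 113
    109 * 85 = 9265 = 112 mod 113
  76^56 = 112 mod 113
Result 112 = p - 1 = -1 mod 113: 76 is a quadratic non-residue mod 113. As a residue in [0, p-1] the value is 112.
76^56 mod 113 = 112

112


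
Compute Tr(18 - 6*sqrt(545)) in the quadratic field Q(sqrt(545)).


Tr(a + b*sqrt(d)) = (a + b*sqrt(d)) + (a - b*sqrt(d)) = 2a
= 2 * (18)
= 36

36


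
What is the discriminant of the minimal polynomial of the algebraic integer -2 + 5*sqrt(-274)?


The element -2 + 5*sqrt(-274) has minimal polynomial:
x^2 + 4*x + 6854
Discriminant = (4)^2 - 4*(6854)
= 16 - 27416
= -27400

-27400


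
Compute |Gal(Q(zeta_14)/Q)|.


|Gal(Q(zeta_14)/Q)| = phi(14)
= 6

6


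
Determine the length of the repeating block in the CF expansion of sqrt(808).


Run the CF algorithm for sqrt(808).
a_0 = floor(sqrt(808)) = 28; set m_0=0, q_0=1.
Recurrence: m' = q*a - m,  q' = (d - m'^2)/q,  a' = floor((a_0 + m')/q').
  step 1: m=28, q=24, a=2
  step 2: m=20, q=17, a=2
  step 3: m=14, q=36, a=1
  step 4: m=22, q=9, a=5
  step 5: m=23, q=31, a=1
  step 6: m=8, q=24, a=1
  step 7: m=16, q=23, a=1
  step 8: m=7, q=33, a=1
  step 9: m=26, q=4, a=13
  step 10: m=26, q=33, a=1
  step 11: m=7, q=23, a=1
  step 12: m=16, q=24, a=1
  step 13: m=8, q=31, a=1
  step 14: m=23, q=9, a=5
  step 15: m=22, q=36, a=1
  step 16: m=14, q=17, a=2
  step 17: m=20, q=24, a=2
  step 18: m=28, q=1, a=56
a_18 = 2*a_0 = 56, so the period closes here.
sqrt(808) = [28; 2, 2, 1, 5, 1, 1, 1, 1, 13, 1, 1, 1, 1, 5, 1, 2, 2, 56]
Period length = 18

18


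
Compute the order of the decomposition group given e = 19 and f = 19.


|D_P| = e * f
= 19 * 19
= 361

361


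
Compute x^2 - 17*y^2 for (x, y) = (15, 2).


x^2 - d*y^2
= 15^2 - 17*2^2
= 225 - 68
= 157

157


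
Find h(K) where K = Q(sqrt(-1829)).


K = Q(sqrt(-1829)). d mod 4 = 3, so D = disc(K) = 4d = -7316
h(K) equals the number of primitive reduced positive-definite forms (a, b, c) = a*x^2 + b*x*y + c*y^2 with b^2 - 4ac = D,
where reduced means |b| <= a <= c, with b >= 0 whenever |b| = a or a = c, and primitive means gcd(a, b, c) = 1.
Reduced forces 3a^2 <= |D| = 7316, so 1 <= a <= 49; b must have the parity of D, and c = (b^2 - D)/(4a) must be an integer >= a.
Enumerate a = 1..49, b in [-a, a]:
  a=1: (1, 0, 1829)  [1]
  a=2: (2, 2, 915)  [1]
  a=3: (3, -2, 610), (3, 2, 610)  [2]
  a=4: none
  a=5: (5, -2, 366), (5, 2, 366)  [2]
  a=6: (6, -2, 305), (6, 2, 305)  [2]
  a=7..8: none
  a=9: (9, -8, 205), (9, 8, 205)  [2]
  a=10: (10, -2, 183), (10, 2, 183)  [2]
  a=11..12: none
  a=13: (13, -4, 141), (13, 4, 141)  [2]
  a=14: none
  a=15: (15, -8, 123), (15, -2, 122), (15, 2, 122), (15, 8, 123)  [4]
  a=16..17: none
  a=18: (18, -10, 103), (18, 10, 103)  [2]
  a=19..24: none
  a=25: (25, -22, 78), (25, 22, 78)  [2]
  a=26: (26, -22, 75), (26, 22, 75)  [2]
  a=27: (27, -26, 74), (27, 26, 74)  [2]
  a=28..29: none
  a=30: (30, -22, 65), (30, -2, 61), (30, 2, 61), (30, 22, 65)  [4]
  a=31: (31, 0, 59)  [1]
  a=32..36: none
  a=37: (37, -26, 54), (37, 26, 54)  [2]
  a=38: none
  a=39: (39, -22, 50), (39, -4, 47), (39, 4, 47), (39, 22, 50)  [4]
  a=40: none
  a=41: (41, -8, 45), (41, 8, 45)  [2]
  a=42..44: none
  a=45: (45, 28, 45)  [1]
  a=46..49: none
Total reduced forms: 1 + 1 + 2 + 2 + 2 + 2 + 2 + 2 + 4 + 2 + 2 + 2 + 2 + 4 + 1 + 2 + 4 + 2 + 1 = 40
h = 40

40


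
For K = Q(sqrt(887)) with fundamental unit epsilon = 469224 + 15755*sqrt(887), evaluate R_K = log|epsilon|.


epsilon = 469224 + 15755*sqrt(887)
= 938448.0000
R = ln(938448.0000)
= 13.7520

13.7520


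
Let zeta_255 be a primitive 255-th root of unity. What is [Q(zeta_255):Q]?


The degree equals Euler's totient phi(255).
255 = 3 * 5 * 17
phi(255) = 128

128


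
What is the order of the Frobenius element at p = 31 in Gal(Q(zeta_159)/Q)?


The Frobenius at p in Gal(Q(zeta_n)/Q) = (Z/nZ)* is the class of p, so its order is ord_159(31), the smallest k >= 1 with 31^k = 1 mod 159.
n = 159 = 3 * 53, phi(159) = 104; the order divides phi(n).
Divisors of 104: 1, 2, 4, 8, 13, 26, 52, 104
Repeated squaring mod 159: 31^1 = 31, 31^2 = 7, 31^4 = 49, 31^8 = 16, 31^16 = 97, 31^32 = 28, 31^64 = 148
Test divisors in increasing order:
  k=1: 31^1 = 31 mod 159
  k=2: 31^2 = 7 mod 159
  k=4: 31^4 = 49 mod 159
  k=8: 31^8 = 16 mod 159
  k=13: 31^13 = 16 * 49 * 31 = 136 mod 159
  k=26: 31^26 = 97 * 16 * 7 = 52 mod 159
  k=52: 31^52 = 28 * 97 * 49 = 1 mod 159  <- first divisor giving 1
Order = 52

52


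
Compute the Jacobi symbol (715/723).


Compute (715/723) via quadratic reciprocity:
  reciprocity: (715/723) -> -(723/715)
  reduce: (8/715)
  pull out 2: (2/715) = -1  (since 715 mod 8 = 3)
  pull out 2: (2/715) = -1  (since 715 mod 8 = 3)
  pull out 2: (2/715) = -1  (since 715 mod 8 = 3)
  (1/715) = 1
Product of signs = 1

1


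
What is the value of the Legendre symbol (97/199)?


p = 199 is prime, so compute (97/199) with the reciprocity algorithm (Jacobi-symbol steps: pull out 2s via (2/n), flip via reciprocity, reduce):
  reciprocity: (97/199) -> +(199/97)
  reduce: (5/97)
  reciprocity: (5/97) -> +(97/5)
  reduce: (2/5)
  pull out 2: (2/5) = -1  (since 5 mod 8 = 5)
  (1/5) = 1
Product of signs = -1
(97/199) = -1

-1


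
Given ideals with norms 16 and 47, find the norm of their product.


N(IJ) = N(I) * N(J)
= 16 * 47
= 752

752


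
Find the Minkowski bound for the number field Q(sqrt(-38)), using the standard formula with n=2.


d = -38, d mod 4 = 2, so disc(K) = 4d = -152; |disc(K)| = 152
Imaginary quadratic field, so n = 2, s = r2 = 1, r1 = 0
M = (n!/n^n) * (4/pi)^s * sqrt(|disc(K)|) = (2!/2^2) * (4/pi)^1 * sqrt(152)
= 0.5 * 1.273240 * 12.328828
= 7.8488

7.8488


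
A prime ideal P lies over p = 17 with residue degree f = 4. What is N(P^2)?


N(P^a) = p^(a*f)
= 17^(2*4)
= 17^8
= 6975757441

6975757441


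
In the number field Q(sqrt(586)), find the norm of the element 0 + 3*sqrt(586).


N(a + b*sqrt(d)) = a^2 - d*b^2
= (0)^2 - (586)*(3)^2
= 0 - 5274
= -5274

-5274


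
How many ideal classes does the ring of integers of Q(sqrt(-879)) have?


K = Q(sqrt(-879)). d mod 4 = 1, so D = disc(K) = d = -879
h(K) equals the number of primitive reduced positive-definite forms (a, b, c) = a*x^2 + b*x*y + c*y^2 with b^2 - 4ac = D,
where reduced means |b| <= a <= c, with b >= 0 whenever |b| = a or a = c, and primitive means gcd(a, b, c) = 1.
Reduced forces 3a^2 <= |D| = 879, so 1 <= a <= 17; b must have the parity of D, and c = (b^2 - D)/(4a) must be an integer >= a.
Enumerate a = 1..17, b in [-a, a]:
  a=1: (1, 1, 220)  [1]
  a=2: (2, -1, 110), (2, 1, 110)  [2]
  a=3: (3, 3, 74)  [1]
  a=4: (4, -1, 55), (4, 1, 55)  [2]
  a=5: (5, -1, 44), (5, 1, 44)  [2]
  a=6: (6, -3, 37), (6, 3, 37)  [2]
  a=7: none
  a=8: (8, -7, 29), (8, 7, 29)  [2]
  a=9: none
  a=10: (10, -9, 24), (10, -1, 22), (10, 1, 22), (10, 9, 24)  [4]
  a=11: (11, -1, 20), (11, 1, 20)  [2]
  a=12: (12, -9, 20), (12, 9, 20)  [2]
  a=13..14: none
  a=15: (15, -9, 16), (15, 9, 16)  [2]
  a=16..17: none
Total reduced forms: 1 + 2 + 1 + 2 + 2 + 2 + 2 + 4 + 2 + 2 + 2 = 22
h = 22

22


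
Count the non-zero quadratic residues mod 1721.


For prime p, the number of non-zero quadratic residues is (p-1)/2.
= (1721-1)/2
= 860

860


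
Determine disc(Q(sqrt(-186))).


For K = Q(sqrt(d)) with d squarefree: disc(K) = d if d = 1 mod 4, and disc(K) = 4d if d = 2 or 3 mod 4.
Here d = -186, and d mod 4 = 2.
d = 2 mod 4, not 1 (O_K = Z[sqrt(d)]), so disc(K) = 4d = 4 * (-186) = -744

-744


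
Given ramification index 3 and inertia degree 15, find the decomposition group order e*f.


|D_P| = e * f
= 3 * 15
= 45

45


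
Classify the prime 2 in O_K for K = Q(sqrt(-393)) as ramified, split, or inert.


K = Q(sqrt(-393)). Since d mod 4 = 3, disc(K) = -1572.
Check p | disc: -1572 mod 2 = 0.
p divides disc, so p ramifies: (p) = P^2 with e=2, f=1, g=1.
Therefore p is ramified.

ramified


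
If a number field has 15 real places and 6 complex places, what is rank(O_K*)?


By Dirichlet's unit theorem:
rank = r1 + r2 - 1
= 15 + 6 - 1
= 20

20


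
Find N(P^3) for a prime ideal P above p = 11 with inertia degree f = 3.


N(P^a) = p^(a*f)
= 11^(3*3)
= 11^9
= 2357947691

2357947691


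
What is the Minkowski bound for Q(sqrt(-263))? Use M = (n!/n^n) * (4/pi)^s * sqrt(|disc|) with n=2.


d = -263, d mod 4 = 1, so disc(K) = d = -263; |disc(K)| = 263
Imaginary quadratic field, so n = 2, s = r2 = 1, r1 = 0
M = (n!/n^n) * (4/pi)^s * sqrt(|disc(K)|) = (2!/2^2) * (4/pi)^1 * sqrt(263)
= 0.5 * 1.273240 * 16.217275
= 10.3242

10.3242


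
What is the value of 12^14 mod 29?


p = 29 is prime and the exponent is (p-1)/2 = 14, so by Euler's criterion 12^14 = (12/29) = +1 or -1 mod 29.
Compute by square-and-multiply:
  14 = 8 + 4 + 2 (binary 1110)
  Repeated squaring mod 29: 12^1 = 12, 12^2 = 28, 12^4 = 1, 12^8 = 1
  12^14 = 12^8 * 12^4 * 12^2 = 1 * 1 * 28 mod 29
    1 * 1 = 1 = 1 mod 29
    1 * 28 = 28 = 28 mod 29
  12^14 = 28 mod 29
Result 28 = p - 1 = -1 mod 29: 12 is a quadratic non-residue mod 29. As a residue in [0, p-1] the value is 28.
12^14 mod 29 = 28

28


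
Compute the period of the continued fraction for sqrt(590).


Run the CF algorithm for sqrt(590).
a_0 = floor(sqrt(590)) = 24; set m_0=0, q_0=1.
Recurrence: m' = q*a - m,  q' = (d - m'^2)/q,  a' = floor((a_0 + m')/q').
  step 1: m=24, q=14, a=3
  step 2: m=18, q=19, a=2
  step 3: m=20, q=10, a=4
  step 4: m=20, q=19, a=2
  step 5: m=18, q=14, a=3
  step 6: m=24, q=1, a=48
a_6 = 2*a_0 = 48, so the period closes here.
sqrt(590) = [24; 3, 2, 4, 2, 3, 48]
Period length = 6

6


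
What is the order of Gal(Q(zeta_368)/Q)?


|Gal(Q(zeta_368)/Q)| = phi(368)
= 176

176


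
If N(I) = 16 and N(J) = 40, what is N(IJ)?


N(IJ) = N(I) * N(J)
= 16 * 40
= 640

640


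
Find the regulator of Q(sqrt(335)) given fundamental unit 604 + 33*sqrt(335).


epsilon = 604 + 33*sqrt(335)
= 1207.9992
R = ln(1207.9992)
= 7.0967

7.0967


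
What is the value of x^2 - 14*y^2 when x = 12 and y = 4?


x^2 - d*y^2
= 12^2 - 14*4^2
= 144 - 224
= -80

-80


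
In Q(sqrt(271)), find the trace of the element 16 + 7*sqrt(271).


Tr(a + b*sqrt(d)) = (a + b*sqrt(d)) + (a - b*sqrt(d)) = 2a
= 2 * (16)
= 32

32


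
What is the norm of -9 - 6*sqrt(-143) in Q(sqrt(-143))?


N(a + b*sqrt(d)) = a^2 - d*b^2
= (-9)^2 - (-143)*(-6)^2
= 81 + 5148
= 5229

5229


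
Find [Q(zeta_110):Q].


The degree equals Euler's totient phi(110).
110 = 2 * 5 * 11
phi(110) = 40

40


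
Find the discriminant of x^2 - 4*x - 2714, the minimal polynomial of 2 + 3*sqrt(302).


The element 2 + 3*sqrt(302) has minimal polynomial:
x^2 - 4*x - 2714
Discriminant = (-4)^2 - 4*(-2714)
= 16 + 10856
= 10872

10872


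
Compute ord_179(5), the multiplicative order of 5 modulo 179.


We want ord_179(5), the smallest k >= 1 with 5^k = 1 mod 179.
n = 179 = 179, phi(179) = 178; the order divides phi(n).
Divisors of 178: 1, 2, 89, 178
Repeated squaring mod 179: 5^1 = 5, 5^2 = 25, 5^4 = 88, 5^8 = 47, 5^16 = 61, 5^32 = 141, 5^64 = 12, 5^128 = 144
Test divisors in increasing order:
  k=1: 5^1 = 5 mod 179
  k=2: 5^2 = 25 mod 179
  k=89: 5^89 = 12 * 61 * 47 * 5 = 1 mod 179  <- first divisor giving 1
Order = 89

89


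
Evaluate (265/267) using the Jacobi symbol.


Compute (265/267) via quadratic reciprocity:
  reciprocity: (265/267) -> +(267/265)
  reduce: (2/265)
  pull out 2: (2/265) = +1  (since 265 mod 8 = 1)
  (1/265) = 1
Product of signs = 1

1


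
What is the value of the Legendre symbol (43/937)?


p = 937 is prime, so compute (43/937) with the reciprocity algorithm (Jacobi-symbol steps: pull out 2s via (2/n), flip via reciprocity, reduce):
  reciprocity: (43/937) -> +(937/43)
  reduce: (34/43)
  pull out 2: (2/43) = -1  (since 43 mod 8 = 3)
  reciprocity: (17/43) -> +(43/17)
  reduce: (9/17)
  reciprocity: (9/17) -> +(17/9)
  reduce: (8/9)
  pull out 2: (2/9) = +1  (since 9 mod 8 = 1)
  pull out 2: (2/9) = +1  (since 9 mod 8 = 1)
  pull out 2: (2/9) = +1  (since 9 mod 8 = 1)
  (1/9) = 1
Product of signs = -1
(43/937) = -1

-1


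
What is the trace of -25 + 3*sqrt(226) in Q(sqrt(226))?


Tr(a + b*sqrt(d)) = (a + b*sqrt(d)) + (a - b*sqrt(d)) = 2a
= 2 * (-25)
= -50

-50


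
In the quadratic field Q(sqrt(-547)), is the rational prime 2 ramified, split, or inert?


K = Q(sqrt(-547)). Since d mod 4 = 1, disc(K) = -547.
Check p | disc: -547 mod 2 = 1.
p=2 does not divide disc (d is 1 mod 4). 2 splits iff d = 1 mod 8.
d mod 8 = 5, so (d/2) = -1.
(d/p) = -1, so p is inert: (p) stays prime with e=1, f=2, g=1.
Therefore p is inert.

inert


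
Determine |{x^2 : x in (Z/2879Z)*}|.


For prime p, the number of non-zero quadratic residues is (p-1)/2.
= (2879-1)/2
= 1439

1439


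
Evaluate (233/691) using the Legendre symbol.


p = 691 is prime, so compute (233/691) with the reciprocity algorithm (Jacobi-symbol steps: pull out 2s via (2/n), flip via reciprocity, reduce):
  reciprocity: (233/691) -> +(691/233)
  reduce: (225/233)
  reciprocity: (225/233) -> +(233/225)
  reduce: (8/225)
  pull out 2: (2/225) = +1  (since 225 mod 8 = 1)
  pull out 2: (2/225) = +1  (since 225 mod 8 = 1)
  pull out 2: (2/225) = +1  (since 225 mod 8 = 1)
  (1/225) = 1
Product of signs = 1
(233/691) = 1

1


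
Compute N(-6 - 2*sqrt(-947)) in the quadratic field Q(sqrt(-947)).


N(a + b*sqrt(d)) = a^2 - d*b^2
= (-6)^2 - (-947)*(-2)^2
= 36 + 3788
= 3824

3824


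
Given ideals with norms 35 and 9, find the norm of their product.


N(IJ) = N(I) * N(J)
= 35 * 9
= 315

315


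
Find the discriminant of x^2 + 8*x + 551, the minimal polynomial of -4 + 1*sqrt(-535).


The element -4 + 1*sqrt(-535) has minimal polynomial:
x^2 + 8*x + 551
Discriminant = (8)^2 - 4*(551)
= 64 - 2204
= -2140

-2140


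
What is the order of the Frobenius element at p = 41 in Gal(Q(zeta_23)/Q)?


The Frobenius at p in Gal(Q(zeta_n)/Q) = (Z/nZ)* is the class of p, so its order is ord_23(41), the smallest k >= 1 with 41^k = 1 mod 23.
n = 23 = 23, phi(23) = 22; the order divides phi(n).
Divisors of 22: 1, 2, 11, 22
Repeated squaring mod 23: 41^1 = 18, 41^2 = 2, 41^4 = 4, 41^8 = 16, 41^16 = 3
Test divisors in increasing order:
  k=1: 41^1 = 18 mod 23
  k=2: 41^2 = 2 mod 23
  k=11: 41^11 = 16 * 2 * 18 = 1 mod 23  <- first divisor giving 1
Order = 11

11


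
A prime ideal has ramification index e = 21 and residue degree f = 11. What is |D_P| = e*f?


|D_P| = e * f
= 21 * 11
= 231

231


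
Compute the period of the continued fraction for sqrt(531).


Run the CF algorithm for sqrt(531).
a_0 = floor(sqrt(531)) = 23; set m_0=0, q_0=1.
Recurrence: m' = q*a - m,  q' = (d - m'^2)/q,  a' = floor((a_0 + m')/q').
  step 1: m=23, q=2, a=23
  step 2: m=23, q=1, a=46
a_2 = 2*a_0 = 46, so the period closes here.
sqrt(531) = [23; 23, 46]
Period length = 2

2


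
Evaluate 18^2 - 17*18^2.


x^2 - d*y^2
= 18^2 - 17*18^2
= 324 - 5508
= -5184

-5184


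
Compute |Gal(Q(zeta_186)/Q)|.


|Gal(Q(zeta_186)/Q)| = phi(186)
= 60

60


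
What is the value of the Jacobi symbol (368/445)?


Compute (368/445) via quadratic reciprocity:
  pull out 2: (2/445) = -1  (since 445 mod 8 = 5)
  pull out 2: (2/445) = -1  (since 445 mod 8 = 5)
  pull out 2: (2/445) = -1  (since 445 mod 8 = 5)
  pull out 2: (2/445) = -1  (since 445 mod 8 = 5)
  reciprocity: (23/445) -> +(445/23)
  reduce: (8/23)
  pull out 2: (2/23) = +1  (since 23 mod 8 = 7)
  pull out 2: (2/23) = +1  (since 23 mod 8 = 7)
  pull out 2: (2/23) = +1  (since 23 mod 8 = 7)
  (1/23) = 1
Product of signs = 1

1


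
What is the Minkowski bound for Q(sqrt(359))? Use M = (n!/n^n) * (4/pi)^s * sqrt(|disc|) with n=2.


d = 359, d mod 4 = 3, so disc(K) = 4d = 1436; |disc(K)| = 1436
Real quadratic field, so n = 2, s = r2 = 0, r1 = 2
M = (n!/n^n) * (4/pi)^s * sqrt(|disc(K)|) = (2!/2^2) * (4/pi)^0 * sqrt(1436)
= 0.5 * 1.000000 * 37.894591
= 18.9473

18.9473


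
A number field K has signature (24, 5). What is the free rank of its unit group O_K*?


By Dirichlet's unit theorem:
rank = r1 + r2 - 1
= 24 + 5 - 1
= 28

28


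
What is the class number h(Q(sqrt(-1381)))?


K = Q(sqrt(-1381)). d mod 4 = 3, so D = disc(K) = 4d = -5524
h(K) equals the number of primitive reduced positive-definite forms (a, b, c) = a*x^2 + b*x*y + c*y^2 with b^2 - 4ac = D,
where reduced means |b| <= a <= c, with b >= 0 whenever |b| = a or a = c, and primitive means gcd(a, b, c) = 1.
Reduced forces 3a^2 <= |D| = 5524, so 1 <= a <= 42; b must have the parity of D, and c = (b^2 - D)/(4a) must be an integer >= a.
Enumerate a = 1..42, b in [-a, a]:
  a=1: (1, 0, 1381)  [1]
  a=2: (2, 2, 691)  [1]
  a=3..4: none
  a=5: (5, -4, 277), (5, 4, 277)  [2]
  a=6..9: none
  a=10: (10, -6, 139), (10, 6, 139)  [2]
  a=11: (11, -8, 127), (11, 8, 127)  [2]
  a=12: none
  a=13: (13, -12, 109), (13, 12, 109)  [2]
  a=14..16: none
  a=17: (17, -16, 85), (17, 16, 85)  [2]
  a=18: none
  a=19: (19, -10, 74), (19, 10, 74)  [2]
  a=20..21: none
  a=22: (22, -14, 65), (22, 14, 65)  [2]
  a=23..24: none
  a=25: (25, -24, 61), (25, 24, 61)  [2]
  a=26: (26, -14, 55), (26, 14, 55)  [2]
  a=27..30: none
  a=31: (31, -26, 50), (31, 26, 50)  [2]
  a=32..33: none
  a=34: (34, -18, 43), (34, 18, 43)  [2]
  a=35..36: none
  a=37: (37, -10, 38), (37, 10, 38)  [2]
  a=38..42: none
Total reduced forms: 1 + 1 + 2 + 2 + 2 + 2 + 2 + 2 + 2 + 2 + 2 + 2 + 2 + 2 = 26
h = 26

26


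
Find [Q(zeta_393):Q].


The degree equals Euler's totient phi(393).
393 = 3 * 131
phi(393) = 260

260


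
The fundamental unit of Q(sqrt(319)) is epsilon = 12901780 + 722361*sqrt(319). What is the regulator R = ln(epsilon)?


epsilon = 12901780 + 722361*sqrt(319)
= 2.5804e+07
R = ln(2.5804e+07)
= 17.0660

17.0660


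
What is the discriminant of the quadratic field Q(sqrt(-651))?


For K = Q(sqrt(d)) with d squarefree: disc(K) = d if d = 1 mod 4, and disc(K) = 4d if d = 2 or 3 mod 4.
Here d = -651, and d mod 4 = 1.
d = 1 mod 4 (O_K = Z[(1+sqrt(d))/2]), so disc(K) = d = -651

-651


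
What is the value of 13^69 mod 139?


p = 139 is prime and the exponent is (p-1)/2 = 69, so by Euler's criterion 13^69 = (13/139) = +1 or -1 mod 139.
Compute by square-and-multiply:
  69 = 64 + 4 + 1 (binary 1000101)
  Repeated squaring mod 139: 13^1 = 13, 13^2 = 30, 13^4 = 66, 13^8 = 47, 13^16 = 124, 13^32 = 86, 13^64 = 29
  13^69 = 13^64 * 13^4 * 13^1 = 29 * 66 * 13 mod 139
    29 * 66 = 1914 = 107 mod 139
    107 * 13 = 1391 = 1 mod 139
  13^69 = 1 mod 139
Result 1: 13 is a quadratic residue mod 139.
13^69 mod 139 = 1

1


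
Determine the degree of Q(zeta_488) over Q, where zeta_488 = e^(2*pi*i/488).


The degree equals Euler's totient phi(488).
488 = 2^3 * 61
phi(488) = 240

240


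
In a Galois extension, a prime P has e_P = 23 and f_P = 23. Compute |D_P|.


|D_P| = e * f
= 23 * 23
= 529

529


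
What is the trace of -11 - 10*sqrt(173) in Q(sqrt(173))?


Tr(a + b*sqrt(d)) = (a + b*sqrt(d)) + (a - b*sqrt(d)) = 2a
= 2 * (-11)
= -22

-22


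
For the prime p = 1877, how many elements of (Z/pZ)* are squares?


For prime p, the number of non-zero quadratic residues is (p-1)/2.
= (1877-1)/2
= 938

938


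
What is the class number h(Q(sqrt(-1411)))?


K = Q(sqrt(-1411)). d mod 4 = 1, so D = disc(K) = d = -1411
h(K) equals the number of primitive reduced positive-definite forms (a, b, c) = a*x^2 + b*x*y + c*y^2 with b^2 - 4ac = D,
where reduced means |b| <= a <= c, with b >= 0 whenever |b| = a or a = c, and primitive means gcd(a, b, c) = 1.
Reduced forces 3a^2 <= |D| = 1411, so 1 <= a <= 21; b must have the parity of D, and c = (b^2 - D)/(4a) must be an integer >= a.
Enumerate a = 1..21, b in [-a, a]:
  a=1: (1, 1, 353)  [1]
  a=2..4: none
  a=5: (5, -3, 71), (5, 3, 71)  [2]
  a=6..16: none
  a=17: (17, 17, 25)  [1]
  a=18..21: none
Total reduced forms: 1 + 2 + 1 = 4
h = 4

4


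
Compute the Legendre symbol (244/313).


p = 313 is prime, so compute (244/313) with the reciprocity algorithm (Jacobi-symbol steps: pull out 2s via (2/n), flip via reciprocity, reduce):
  pull out 2: (2/313) = +1  (since 313 mod 8 = 1)
  pull out 2: (2/313) = +1  (since 313 mod 8 = 1)
  reciprocity: (61/313) -> +(313/61)
  reduce: (8/61)
  pull out 2: (2/61) = -1  (since 61 mod 8 = 5)
  pull out 2: (2/61) = -1  (since 61 mod 8 = 5)
  pull out 2: (2/61) = -1  (since 61 mod 8 = 5)
  (1/61) = 1
Product of signs = -1
(244/313) = -1

-1


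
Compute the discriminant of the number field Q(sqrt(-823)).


For K = Q(sqrt(d)) with d squarefree: disc(K) = d if d = 1 mod 4, and disc(K) = 4d if d = 2 or 3 mod 4.
Here d = -823, and d mod 4 = 1.
d = 1 mod 4 (O_K = Z[(1+sqrt(d))/2]), so disc(K) = d = -823

-823


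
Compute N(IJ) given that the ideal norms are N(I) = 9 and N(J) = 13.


N(IJ) = N(I) * N(J)
= 9 * 13
= 117

117


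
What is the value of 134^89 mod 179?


p = 179 is prime and the exponent is (p-1)/2 = 89, so by Euler's criterion 134^89 = (134/179) = +1 or -1 mod 179.
Compute by square-and-multiply:
  89 = 64 + 16 + 8 + 1 (binary 1011001)
  Repeated squaring mod 179: 134^1 = 134, 134^2 = 56, 134^4 = 93, 134^8 = 57, 134^16 = 27, 134^32 = 13, 134^64 = 169
  134^89 = 134^64 * 134^16 * 134^8 * 134^1 = 169 * 27 * 57 * 134 mod 179
    169 * 27 = 4563 = 88 mod 179
    88 * 57 = 5016 = 4 mod 179
    4 * 134 = 536 = 178 mod 179
  134^89 = 178 mod 179
Result 178 = p - 1 = -1 mod 179: 134 is a quadratic non-residue mod 179. As a residue in [0, p-1] the value is 178.
134^89 mod 179 = 178

178


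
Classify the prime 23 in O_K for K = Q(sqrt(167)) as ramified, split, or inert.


K = Q(sqrt(167)). Since d mod 4 = 3, disc(K) = 668.
Check p | disc: 668 mod 23 = 1.
p does not divide disc. Compute Legendre symbol (d/p):
6^((23-1)/2) mod 23 = 1
(d/p) = 1, so p splits: (p) = P*P' with e=1, f=1, g=2.
Therefore p is split.

split


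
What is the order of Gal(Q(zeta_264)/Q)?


|Gal(Q(zeta_264)/Q)| = phi(264)
= 80

80


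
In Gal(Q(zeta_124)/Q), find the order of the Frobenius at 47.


The Frobenius at p in Gal(Q(zeta_n)/Q) = (Z/nZ)* is the class of p, so its order is ord_124(47), the smallest k >= 1 with 47^k = 1 mod 124.
n = 124 = 2^2 * 31, phi(124) = 60; the order divides phi(n).
Divisors of 60: 1, 2, 3, 4, 5, 6, 10, 12, 15, 20, 30, 60
Repeated squaring mod 124: 47^1 = 47, 47^2 = 101, 47^4 = 33, 47^8 = 97, 47^16 = 109, 47^32 = 101
Test divisors in increasing order:
  k=1: 47^1 = 47 mod 124
  k=2: 47^2 = 101 mod 124
  k=3: 47^3 = 101 * 47 = 35 mod 124
  k=4: 47^4 = 33 mod 124
  k=5: 47^5 = 33 * 47 = 63 mod 124
  k=6: 47^6 = 33 * 101 = 109 mod 124
  k=10: 47^10 = 97 * 101 = 1 mod 124  <- first divisor giving 1
Order = 10

10


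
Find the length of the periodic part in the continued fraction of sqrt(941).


Run the CF algorithm for sqrt(941).
a_0 = floor(sqrt(941)) = 30; set m_0=0, q_0=1.
Recurrence: m' = q*a - m,  q' = (d - m'^2)/q,  a' = floor((a_0 + m')/q').
  step 1: m=30, q=41, a=1
  step 2: m=11, q=20, a=2
  step 3: m=29, q=5, a=11
  step 4: m=26, q=53, a=1
  step 5: m=27, q=4, a=14
  step 6: m=29, q=25, a=2
  step 7: m=21, q=20, a=2
  step 8: m=19, q=29, a=1
  step 9: m=10, q=29, a=1
  step 10: m=19, q=20, a=2
  step 11: m=21, q=25, a=2
  step 12: m=29, q=4, a=14
  step 13: m=27, q=53, a=1
  step 14: m=26, q=5, a=11
  step 15: m=29, q=20, a=2
  step 16: m=11, q=41, a=1
  step 17: m=30, q=1, a=60
a_17 = 2*a_0 = 60, so the period closes here.
sqrt(941) = [30; 1, 2, 11, 1, 14, 2, 2, 1, 1, 2, 2, 14, 1, 11, 2, 1, 60]
Period length = 17

17


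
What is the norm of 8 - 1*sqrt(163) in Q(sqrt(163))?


N(a + b*sqrt(d)) = a^2 - d*b^2
= (8)^2 - (163)*(-1)^2
= 64 - 163
= -99

-99


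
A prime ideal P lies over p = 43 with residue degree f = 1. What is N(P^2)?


N(P^a) = p^(a*f)
= 43^(2*1)
= 43^2
= 1849

1849


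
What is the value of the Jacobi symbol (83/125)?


Compute (83/125) via quadratic reciprocity:
  reciprocity: (83/125) -> +(125/83)
  reduce: (42/83)
  pull out 2: (2/83) = -1  (since 83 mod 8 = 3)
  reciprocity: (21/83) -> +(83/21)
  reduce: (20/21)
  pull out 2: (2/21) = -1  (since 21 mod 8 = 5)
  pull out 2: (2/21) = -1  (since 21 mod 8 = 5)
  reciprocity: (5/21) -> +(21/5)
  reduce: (1/5)
  (1/5) = 1
Product of signs = -1

-1


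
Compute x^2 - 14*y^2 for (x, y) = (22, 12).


x^2 - d*y^2
= 22^2 - 14*12^2
= 484 - 2016
= -1532

-1532


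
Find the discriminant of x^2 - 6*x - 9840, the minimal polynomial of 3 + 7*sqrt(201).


The element 3 + 7*sqrt(201) has minimal polynomial:
x^2 - 6*x - 9840
Discriminant = (-6)^2 - 4*(-9840)
= 36 + 39360
= 39396

39396


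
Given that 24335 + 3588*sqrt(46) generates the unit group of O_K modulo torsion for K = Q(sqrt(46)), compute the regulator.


epsilon = 24335 + 3588*sqrt(46)
= 48670.0000
R = ln(48670.0000)
= 10.7928

10.7928


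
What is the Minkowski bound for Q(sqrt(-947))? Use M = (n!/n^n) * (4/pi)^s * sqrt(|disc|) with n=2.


d = -947, d mod 4 = 1, so disc(K) = d = -947; |disc(K)| = 947
Imaginary quadratic field, so n = 2, s = r2 = 1, r1 = 0
M = (n!/n^n) * (4/pi)^s * sqrt(|disc(K)|) = (2!/2^2) * (4/pi)^1 * sqrt(947)
= 0.5 * 1.273240 * 30.773365
= 19.5909

19.5909


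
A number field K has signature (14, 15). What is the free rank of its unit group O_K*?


By Dirichlet's unit theorem:
rank = r1 + r2 - 1
= 14 + 15 - 1
= 28

28


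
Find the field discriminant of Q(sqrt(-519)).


For K = Q(sqrt(d)) with d squarefree: disc(K) = d if d = 1 mod 4, and disc(K) = 4d if d = 2 or 3 mod 4.
Here d = -519, and d mod 4 = 1.
d = 1 mod 4 (O_K = Z[(1+sqrt(d))/2]), so disc(K) = d = -519

-519


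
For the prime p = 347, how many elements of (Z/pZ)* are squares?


For prime p, the number of non-zero quadratic residues is (p-1)/2.
= (347-1)/2
= 173

173


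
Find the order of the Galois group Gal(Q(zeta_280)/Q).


|Gal(Q(zeta_280)/Q)| = phi(280)
= 96

96


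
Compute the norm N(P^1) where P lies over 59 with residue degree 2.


N(P^a) = p^(a*f)
= 59^(1*2)
= 59^2
= 3481

3481


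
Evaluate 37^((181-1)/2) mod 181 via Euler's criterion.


p = 181 is prime and the exponent is (p-1)/2 = 90, so by Euler's criterion 37^90 = (37/181) = +1 or -1 mod 181.
Compute by square-and-multiply:
  90 = 64 + 16 + 8 + 2 (binary 1011010)
  Repeated squaring mod 181: 37^1 = 37, 37^2 = 102, 37^4 = 87, 37^8 = 148, 37^16 = 3, 37^32 = 9, 37^64 = 81
  37^90 = 37^64 * 37^16 * 37^8 * 37^2 = 81 * 3 * 148 * 102 mod 181
    81 * 3 = 243 = 62 mod 181
    62 * 148 = 9176 = 126 mod 181
    126 * 102 = 12852 = 1 mod 181
  37^90 = 1 mod 181
Result 1: 37 is a quadratic residue mod 181.
37^90 mod 181 = 1

1


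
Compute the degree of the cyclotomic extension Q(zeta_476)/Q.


The degree equals Euler's totient phi(476).
476 = 2^2 * 7 * 17
phi(476) = 192

192


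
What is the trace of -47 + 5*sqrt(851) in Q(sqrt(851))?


Tr(a + b*sqrt(d)) = (a + b*sqrt(d)) + (a - b*sqrt(d)) = 2a
= 2 * (-47)
= -94

-94


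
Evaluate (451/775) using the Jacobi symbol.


Compute (451/775) via quadratic reciprocity:
  reciprocity: (451/775) -> -(775/451)
  reduce: (324/451)
  pull out 2: (2/451) = -1  (since 451 mod 8 = 3)
  pull out 2: (2/451) = -1  (since 451 mod 8 = 3)
  reciprocity: (81/451) -> +(451/81)
  reduce: (46/81)
  pull out 2: (2/81) = +1  (since 81 mod 8 = 1)
  reciprocity: (23/81) -> +(81/23)
  reduce: (12/23)
  pull out 2: (2/23) = +1  (since 23 mod 8 = 7)
  pull out 2: (2/23) = +1  (since 23 mod 8 = 7)
  reciprocity: (3/23) -> -(23/3)
  reduce: (2/3)
  pull out 2: (2/3) = -1  (since 3 mod 8 = 3)
  (1/3) = 1
Product of signs = -1

-1


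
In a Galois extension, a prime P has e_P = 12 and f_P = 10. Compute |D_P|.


|D_P| = e * f
= 12 * 10
= 120

120


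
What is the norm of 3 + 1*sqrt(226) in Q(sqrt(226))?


N(a + b*sqrt(d)) = a^2 - d*b^2
= (3)^2 - (226)*(1)^2
= 9 - 226
= -217

-217


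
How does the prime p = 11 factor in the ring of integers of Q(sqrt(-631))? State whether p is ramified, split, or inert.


K = Q(sqrt(-631)). Since d mod 4 = 1, disc(K) = -631.
Check p | disc: -631 mod 11 = 7.
p does not divide disc. Compute Legendre symbol (d/p):
7^((11-1)/2) mod 11 = -1
(d/p) = -1, so p is inert: (p) stays prime with e=1, f=2, g=1.
Therefore p is inert.

inert


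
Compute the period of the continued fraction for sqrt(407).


Run the CF algorithm for sqrt(407).
a_0 = floor(sqrt(407)) = 20; set m_0=0, q_0=1.
Recurrence: m' = q*a - m,  q' = (d - m'^2)/q,  a' = floor((a_0 + m')/q').
  step 1: m=20, q=7, a=5
  step 2: m=15, q=26, a=1
  step 3: m=11, q=11, a=2
  step 4: m=11, q=26, a=1
  step 5: m=15, q=7, a=5
  step 6: m=20, q=1, a=40
a_6 = 2*a_0 = 40, so the period closes here.
sqrt(407) = [20; 5, 1, 2, 1, 5, 40]
Period length = 6

6


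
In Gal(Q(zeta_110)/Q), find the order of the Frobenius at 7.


The Frobenius at p in Gal(Q(zeta_n)/Q) = (Z/nZ)* is the class of p, so its order is ord_110(7), the smallest k >= 1 with 7^k = 1 mod 110.
n = 110 = 2 * 5 * 11, phi(110) = 40; the order divides phi(n).
Divisors of 40: 1, 2, 4, 5, 8, 10, 20, 40
Repeated squaring mod 110: 7^1 = 7, 7^2 = 49, 7^4 = 91, 7^8 = 31, 7^16 = 81, 7^32 = 71
Test divisors in increasing order:
  k=1: 7^1 = 7 mod 110
  k=2: 7^2 = 49 mod 110
  k=4: 7^4 = 91 mod 110
  k=5: 7^5 = 91 * 7 = 87 mod 110
  k=8: 7^8 = 31 mod 110
  k=10: 7^10 = 31 * 49 = 89 mod 110
  k=20: 7^20 = 81 * 91 = 1 mod 110  <- first divisor giving 1
Order = 20

20


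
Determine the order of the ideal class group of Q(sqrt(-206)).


K = Q(sqrt(-206)). d mod 4 = 2, so D = disc(K) = 4d = -824
h(K) equals the number of primitive reduced positive-definite forms (a, b, c) = a*x^2 + b*x*y + c*y^2 with b^2 - 4ac = D,
where reduced means |b| <= a <= c, with b >= 0 whenever |b| = a or a = c, and primitive means gcd(a, b, c) = 1.
Reduced forces 3a^2 <= |D| = 824, so 1 <= a <= 16; b must have the parity of D, and c = (b^2 - D)/(4a) must be an integer >= a.
Enumerate a = 1..16, b in [-a, a]:
  a=1: (1, 0, 206)  [1]
  a=2: (2, 0, 103)  [1]
  a=3: (3, -2, 69), (3, 2, 69)  [2]
  a=4: none
  a=5: (5, -4, 42), (5, 4, 42)  [2]
  a=6: (6, -4, 35), (6, 4, 35)  [2]
  a=7: (7, -4, 30), (7, 4, 30)  [2]
  a=8: none
  a=9: (9, -2, 23), (9, 2, 23)  [2]
  a=10: (10, -4, 21), (10, 4, 21)  [2]
  a=11: (11, -10, 21), (11, 10, 21)  [2]
  a=12..13: none
  a=14: (14, -4, 15), (14, 4, 15)  [2]
  a=15: (15, -14, 17), (15, 14, 17)  [2]
  a=16: none
Total reduced forms: 1 + 1 + 2 + 2 + 2 + 2 + 2 + 2 + 2 + 2 + 2 = 20
h = 20

20


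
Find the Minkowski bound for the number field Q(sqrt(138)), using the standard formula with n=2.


d = 138, d mod 4 = 2, so disc(K) = 4d = 552; |disc(K)| = 552
Real quadratic field, so n = 2, s = r2 = 0, r1 = 2
M = (n!/n^n) * (4/pi)^s * sqrt(|disc(K)|) = (2!/2^2) * (4/pi)^0 * sqrt(552)
= 0.5 * 1.000000 * 23.494680
= 11.7473

11.7473


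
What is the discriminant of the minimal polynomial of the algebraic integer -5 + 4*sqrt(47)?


The element -5 + 4*sqrt(47) has minimal polynomial:
x^2 + 10*x - 727
Discriminant = (10)^2 - 4*(-727)
= 100 + 2908
= 3008

3008


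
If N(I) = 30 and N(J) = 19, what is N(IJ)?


N(IJ) = N(I) * N(J)
= 30 * 19
= 570

570


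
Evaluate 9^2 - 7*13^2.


x^2 - d*y^2
= 9^2 - 7*13^2
= 81 - 1183
= -1102

-1102


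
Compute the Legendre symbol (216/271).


p = 271 is prime, so compute (216/271) with the reciprocity algorithm (Jacobi-symbol steps: pull out 2s via (2/n), flip via reciprocity, reduce):
  pull out 2: (2/271) = +1  (since 271 mod 8 = 7)
  pull out 2: (2/271) = +1  (since 271 mod 8 = 7)
  pull out 2: (2/271) = +1  (since 271 mod 8 = 7)
  reciprocity: (27/271) -> -(271/27)
  reduce: (1/27)
  (1/27) = 1
Product of signs = -1
(216/271) = -1

-1


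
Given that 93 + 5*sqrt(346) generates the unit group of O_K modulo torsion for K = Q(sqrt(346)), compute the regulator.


epsilon = 93 + 5*sqrt(346)
= 186.0054
R = ln(186.0054)
= 5.2258

5.2258


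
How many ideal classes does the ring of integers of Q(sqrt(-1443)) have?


K = Q(sqrt(-1443)). d mod 4 = 1, so D = disc(K) = d = -1443
h(K) equals the number of primitive reduced positive-definite forms (a, b, c) = a*x^2 + b*x*y + c*y^2 with b^2 - 4ac = D,
where reduced means |b| <= a <= c, with b >= 0 whenever |b| = a or a = c, and primitive means gcd(a, b, c) = 1.
Reduced forces 3a^2 <= |D| = 1443, so 1 <= a <= 21; b must have the parity of D, and c = (b^2 - D)/(4a) must be an integer >= a.
Enumerate a = 1..21, b in [-a, a]:
  a=1: (1, 1, 361)  [1]
  a=2: none
  a=3: (3, 3, 121)  [1]
  a=4..10: none
  a=11: (11, -3, 33), (11, 3, 33)  [2]
  a=12: none
  a=13: (13, 13, 31)  [1]
  a=14..16: none
  a=17: (17, -11, 23), (17, 11, 23)  [2]
  a=18: none
  a=19: (19, 1, 19)  [1]
  a=20..21: none
Total reduced forms: 1 + 1 + 2 + 1 + 2 + 1 = 8
h = 8

8


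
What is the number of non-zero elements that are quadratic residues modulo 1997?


For prime p, the number of non-zero quadratic residues is (p-1)/2.
= (1997-1)/2
= 998

998


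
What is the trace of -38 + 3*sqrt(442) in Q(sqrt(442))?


Tr(a + b*sqrt(d)) = (a + b*sqrt(d)) + (a - b*sqrt(d)) = 2a
= 2 * (-38)
= -76

-76


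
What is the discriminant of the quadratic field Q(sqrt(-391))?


For K = Q(sqrt(d)) with d squarefree: disc(K) = d if d = 1 mod 4, and disc(K) = 4d if d = 2 or 3 mod 4.
Here d = -391, and d mod 4 = 1.
d = 1 mod 4 (O_K = Z[(1+sqrt(d))/2]), so disc(K) = d = -391

-391


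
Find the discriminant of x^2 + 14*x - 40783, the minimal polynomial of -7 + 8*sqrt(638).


The element -7 + 8*sqrt(638) has minimal polynomial:
x^2 + 14*x - 40783
Discriminant = (14)^2 - 4*(-40783)
= 196 + 163132
= 163328

163328


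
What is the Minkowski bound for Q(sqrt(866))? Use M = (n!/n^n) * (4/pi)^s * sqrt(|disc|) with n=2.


d = 866, d mod 4 = 2, so disc(K) = 4d = 3464; |disc(K)| = 3464
Real quadratic field, so n = 2, s = r2 = 0, r1 = 2
M = (n!/n^n) * (4/pi)^s * sqrt(|disc(K)|) = (2!/2^2) * (4/pi)^0 * sqrt(3464)
= 0.5 * 1.000000 * 58.855756
= 29.4279

29.4279


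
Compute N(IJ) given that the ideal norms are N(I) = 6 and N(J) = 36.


N(IJ) = N(I) * N(J)
= 6 * 36
= 216

216
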